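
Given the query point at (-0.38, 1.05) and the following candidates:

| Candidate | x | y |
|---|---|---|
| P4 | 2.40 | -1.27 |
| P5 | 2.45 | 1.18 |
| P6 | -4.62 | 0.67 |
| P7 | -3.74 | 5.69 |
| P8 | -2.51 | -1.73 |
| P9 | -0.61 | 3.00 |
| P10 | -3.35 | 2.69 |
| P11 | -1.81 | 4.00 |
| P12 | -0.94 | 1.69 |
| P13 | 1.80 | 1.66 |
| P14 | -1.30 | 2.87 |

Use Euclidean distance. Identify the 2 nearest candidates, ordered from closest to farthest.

Distances from (-0.38, 1.05):
P4: 3.62
P5: 2.83
P6: 4.26
P7: 5.73
P8: 3.50
P9: 1.96
P10: 3.39
P11: 3.28
P12: 0.85
P13: 2.26
P14: 2.04
Sorted: P12 (0.85) < P9 (1.96) < P14 (2.04) < P13 (2.26) < …

P12, P9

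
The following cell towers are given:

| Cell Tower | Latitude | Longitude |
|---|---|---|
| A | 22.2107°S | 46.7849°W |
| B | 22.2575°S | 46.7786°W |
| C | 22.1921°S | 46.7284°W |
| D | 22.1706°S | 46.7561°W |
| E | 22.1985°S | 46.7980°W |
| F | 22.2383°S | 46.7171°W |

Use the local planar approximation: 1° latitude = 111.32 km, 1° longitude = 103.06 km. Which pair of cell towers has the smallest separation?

A and E

Pairwise distances:
A–E: 1.9150 km
C–D: 3.7253 km
A–B: 5.2501 km
C–F: 5.2732 km
D–E: 5.3191 km
A–D: 5.3606 km
A–C: 6.1801 km
B–F: 6.6889 km
B–E: 6.8655 km
C–E: 7.2083 km
A–F: 7.6331 km
D–F: 8.5412 km
B–C: 8.9314 km
E–F: 9.4416 km
B–D: 9.9477 km
Closest pair: A–E at 1.9150 km.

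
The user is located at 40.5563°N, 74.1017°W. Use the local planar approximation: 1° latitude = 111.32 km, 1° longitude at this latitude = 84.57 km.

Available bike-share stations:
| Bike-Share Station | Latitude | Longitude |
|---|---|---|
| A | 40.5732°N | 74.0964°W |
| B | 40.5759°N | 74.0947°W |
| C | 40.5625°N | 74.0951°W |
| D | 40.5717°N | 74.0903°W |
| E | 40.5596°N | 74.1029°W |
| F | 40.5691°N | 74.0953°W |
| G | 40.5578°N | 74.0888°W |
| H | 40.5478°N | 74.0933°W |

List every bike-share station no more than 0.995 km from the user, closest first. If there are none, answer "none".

Distances from 40.5563°N, 74.1017°W:
A: 1.9340 km
B: 2.2608 km
C: 0.8876 km
D: 1.9668 km
E: 0.3811 km
F: 1.5242 km
G: 1.1037 km
H: 1.1832 km
Threshold 0.995 km: E (0.3811 km), C (0.8876 km) are within range.

E, C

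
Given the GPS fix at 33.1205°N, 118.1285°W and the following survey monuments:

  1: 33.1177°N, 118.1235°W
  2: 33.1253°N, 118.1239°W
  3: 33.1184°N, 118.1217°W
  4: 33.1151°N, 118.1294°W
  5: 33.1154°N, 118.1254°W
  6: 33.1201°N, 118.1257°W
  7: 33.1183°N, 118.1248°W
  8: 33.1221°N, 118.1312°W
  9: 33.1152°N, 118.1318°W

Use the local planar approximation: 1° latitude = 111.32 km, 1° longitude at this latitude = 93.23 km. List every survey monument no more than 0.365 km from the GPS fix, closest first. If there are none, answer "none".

6, 8

Distances from 33.1205°N, 118.1285°W:
1: 0.5608 km
2: 0.6852 km
3: 0.6757 km
4: 0.6070 km
5: 0.6371 km
6: 0.2648 km
7: 0.4230 km
8: 0.3084 km
9: 0.6654 km
Threshold 0.365 km: 6 (0.2648 km), 8 (0.3084 km) are within range.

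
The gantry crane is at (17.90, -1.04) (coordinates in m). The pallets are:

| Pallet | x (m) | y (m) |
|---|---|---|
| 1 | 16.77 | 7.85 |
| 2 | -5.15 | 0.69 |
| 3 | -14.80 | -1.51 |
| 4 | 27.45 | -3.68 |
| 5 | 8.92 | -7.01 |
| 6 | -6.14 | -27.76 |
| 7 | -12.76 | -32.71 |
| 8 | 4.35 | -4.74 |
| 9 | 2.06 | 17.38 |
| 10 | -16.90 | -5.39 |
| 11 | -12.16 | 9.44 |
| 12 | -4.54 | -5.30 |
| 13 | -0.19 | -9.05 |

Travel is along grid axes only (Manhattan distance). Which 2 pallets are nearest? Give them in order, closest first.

1, 4

Distances from (17.90, -1.04):
1: 10.02 m
2: 24.78 m
3: 33.17 m
4: 12.19 m
5: 14.95 m
6: 50.76 m
7: 62.33 m
8: 17.25 m
9: 34.26 m
10: 39.15 m
11: 40.54 m
12: 26.70 m
13: 26.10 m
Sorted: 1 (10.02 m) < 4 (12.19 m) < 5 (14.95 m) < 8 (17.25 m) < …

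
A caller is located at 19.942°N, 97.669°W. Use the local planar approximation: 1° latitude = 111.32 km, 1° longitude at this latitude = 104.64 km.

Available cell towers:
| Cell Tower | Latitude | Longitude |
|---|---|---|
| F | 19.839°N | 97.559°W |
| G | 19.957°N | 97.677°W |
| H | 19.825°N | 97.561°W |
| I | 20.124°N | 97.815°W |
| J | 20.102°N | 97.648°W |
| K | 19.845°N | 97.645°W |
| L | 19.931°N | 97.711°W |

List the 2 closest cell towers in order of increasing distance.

G, L

Distances from 19.942°N, 97.669°W:
F: √((-0.103·111.32)² + (0.110·104.64)²) = √(131.46824 + 132.48931) = 16.247 km
G: √((0.015·111.32)² + (-0.008·104.64)²) = √(2.78823 + 0.70077) = 1.868 km
H: √((-0.117·111.32)² + (0.108·104.64)²) = √(169.63604 + 127.71531) = 17.244 km
I: √((0.182·111.32)² + (-0.146·104.64)²) = √(410.47732 + 233.40017) = 25.375 km
J: √((0.160·111.32)² + (0.021·104.64)²) = √(317.23885 + 4.82874) = 17.946 km
K: √((-0.097·111.32)² + (0.024·104.64)²) = √(116.59767 + 6.30693) = 11.086 km
L: √((-0.011·111.32)² + (-0.042·104.64)²) = √(1.49945 + 19.31497) = 4.562 km
Sorted: G (1.868 km) < L (4.562 km) < K (11.086 km) < F (16.247 km) < …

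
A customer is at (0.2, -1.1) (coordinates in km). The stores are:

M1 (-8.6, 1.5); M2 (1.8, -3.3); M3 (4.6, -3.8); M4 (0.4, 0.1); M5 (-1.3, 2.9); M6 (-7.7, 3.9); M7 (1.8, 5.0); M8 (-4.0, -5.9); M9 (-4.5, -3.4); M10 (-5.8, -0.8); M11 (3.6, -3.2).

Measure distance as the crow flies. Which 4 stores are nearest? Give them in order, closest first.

Distances from (0.2, -1.1):
M1: √((-8.8)² + (2.6)²) = √(77.4400 + 6.7600) = 9.18 km
M2: √((1.6)² + (-2.2)²) = √(2.5600 + 4.8400) = 2.72 km
M3: √((4.4)² + (-2.7)²) = √(19.3600 + 7.2900) = 5.16 km
M4: √((0.2)² + (1.2)²) = √(0.0400 + 1.4400) = 1.22 km
M5: √((-1.5)² + (4.0)²) = √(2.2500 + 16.0000) = 4.27 km
M6: √((-7.9)² + (5.0)²) = √(62.4100 + 25.0000) = 9.35 km
M7: √((1.6)² + (6.1)²) = √(2.5600 + 37.2100) = 6.31 km
M8: √((-4.2)² + (-4.8)²) = √(17.6400 + 23.0400) = 6.38 km
M9: √((-4.7)² + (-2.3)²) = √(22.0900 + 5.2900) = 5.23 km
M10: √((-6.0)² + (0.3)²) = √(36.0000 + 0.0900) = 6.01 km
M11: √((3.4)² + (-2.1)²) = √(11.5600 + 4.4100) = 4.00 km
Sorted: M4 (1.22 km) < M2 (2.72 km) < M11 (4.00 km) < M5 (4.27 km) < M3 (5.16 km) < M9 (5.23 km) < …

M4, M2, M11, M5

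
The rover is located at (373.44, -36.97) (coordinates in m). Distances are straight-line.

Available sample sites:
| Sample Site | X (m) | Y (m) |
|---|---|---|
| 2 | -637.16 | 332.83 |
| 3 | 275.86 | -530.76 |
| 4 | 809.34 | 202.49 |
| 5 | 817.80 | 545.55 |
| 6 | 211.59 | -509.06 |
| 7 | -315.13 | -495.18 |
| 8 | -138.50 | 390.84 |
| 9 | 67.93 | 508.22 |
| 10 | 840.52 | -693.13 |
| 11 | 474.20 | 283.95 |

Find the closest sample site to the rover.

Distances from (373.44, -36.97):
2: 1076.13 m
3: 503.34 m
4: 497.34 m
5: 732.66 m
6: 499.06 m
7: 827.09 m
8: 667.16 m
9: 624.95 m
10: 805.43 m
11: 336.37 m
Minimum: 11 at 336.37 m.

11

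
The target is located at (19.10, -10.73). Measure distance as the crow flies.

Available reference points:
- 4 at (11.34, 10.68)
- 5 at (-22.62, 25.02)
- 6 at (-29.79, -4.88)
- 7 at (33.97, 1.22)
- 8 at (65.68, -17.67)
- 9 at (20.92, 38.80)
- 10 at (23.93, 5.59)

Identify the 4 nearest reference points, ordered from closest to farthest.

Distances from (19.10, -10.73):
4: √((-7.76)² + (21.41)²) = √(60.2176 + 458.3881) = 22.77
5: √((-41.72)² + (35.75)²) = √(1740.5584 + 1278.0625) = 54.94
6: √((-48.89)² + (5.85)²) = √(2390.2321 + 34.2225) = 49.24
7: √((14.87)² + (11.95)²) = √(221.1169 + 142.8025) = 19.08
8: √((46.58)² + (-6.94)²) = √(2169.6964 + 48.1636) = 47.09
9: √((1.82)² + (49.53)²) = √(3.3124 + 2453.2209) = 49.56
10: √((4.83)² + (16.32)²) = √(23.3289 + 266.3424) = 17.02
Sorted: 10 (17.02) < 7 (19.08) < 4 (22.77) < 8 (47.09) < 6 (49.24) < 9 (49.56) < …

10, 7, 4, 8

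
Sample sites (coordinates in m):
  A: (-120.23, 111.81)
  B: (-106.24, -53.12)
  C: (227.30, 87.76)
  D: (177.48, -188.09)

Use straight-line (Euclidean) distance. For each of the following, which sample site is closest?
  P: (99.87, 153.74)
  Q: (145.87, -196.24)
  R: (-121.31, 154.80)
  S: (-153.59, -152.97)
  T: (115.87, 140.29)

P at (99.87, 153.74):
  A: 224.06 m
  B: 292.01 m
  C: 143.50 m
  D: 350.53 m
  → nearest: C (143.50 m)
Q at (145.87, -196.24):
  A: 407.07 m
  B: 289.90 m
  C: 295.44 m
  D: 32.64 m
  → nearest: D (32.64 m)
R at (-121.31, 154.80):
  A: 43.00 m
  B: 208.47 m
  C: 355.00 m
  D: 454.81 m
  → nearest: A (43.00 m)
S at (-153.59, -152.97):
  A: 266.87 m
  B: 110.51 m
  C: 450.59 m
  D: 332.93 m
  → nearest: B (110.51 m)
T at (115.87, 140.29):
  A: 237.81 m
  B: 294.52 m
  C: 123.19 m
  D: 334.11 m
  → nearest: C (123.19 m)

P→C; Q→D; R→A; S→B; T→C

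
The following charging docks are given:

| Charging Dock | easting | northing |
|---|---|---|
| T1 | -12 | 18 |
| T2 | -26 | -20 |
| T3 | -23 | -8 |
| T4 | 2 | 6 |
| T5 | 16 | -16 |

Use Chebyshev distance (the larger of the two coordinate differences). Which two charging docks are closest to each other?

T2 and T3

Pairwise distances:
T2–T3: 12
T1–T4: 14
T4–T5: 22
T3–T4: 25
T1–T3: 26
T2–T4: 28
T1–T5: 34
T1–T2: 38
T3–T5: 39
T2–T5: 42
Closest pair: T2–T3 at 12.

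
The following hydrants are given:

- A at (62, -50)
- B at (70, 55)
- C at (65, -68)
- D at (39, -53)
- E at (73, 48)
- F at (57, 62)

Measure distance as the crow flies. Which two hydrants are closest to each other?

Pairwise distances:
A–B: 105.3
A–C: 18.2
A–D: 23.2
A–E: 98.6
A–F: 112.1
B–C: 123.1
B–D: 112.4
B–E: 7.6
B–F: 14.8
C–D: 30.0
C–E: 116.3
C–F: 130.2
D–E: 106.6
D–F: 116.4
E–F: 21.3
Closest pair: B–E at 7.6.

B and E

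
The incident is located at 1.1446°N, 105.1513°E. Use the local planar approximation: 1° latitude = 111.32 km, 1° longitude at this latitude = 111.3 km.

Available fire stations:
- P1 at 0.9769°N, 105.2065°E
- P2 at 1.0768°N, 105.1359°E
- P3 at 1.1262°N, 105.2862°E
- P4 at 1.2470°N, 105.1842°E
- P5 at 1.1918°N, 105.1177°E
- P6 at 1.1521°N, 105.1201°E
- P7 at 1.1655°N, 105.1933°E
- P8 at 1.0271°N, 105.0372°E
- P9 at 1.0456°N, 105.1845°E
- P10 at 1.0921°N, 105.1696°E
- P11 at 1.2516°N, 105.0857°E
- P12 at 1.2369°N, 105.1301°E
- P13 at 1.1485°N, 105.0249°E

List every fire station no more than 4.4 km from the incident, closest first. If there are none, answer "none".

Distances from 1.1446°N, 105.1513°E:
P1: √((-0.1677·111.32)² + (0.0552·111.3)²) = √(348.507814 + 37.745787) = 19.6533 km
P2: √((-0.0678·111.32)² + (-0.0154·111.3)²) = √(56.964696 + 2.937865) = 7.7397 km
P3: √((-0.0184·111.32)² + (0.1349·111.3)²) = √(4.195484 + 225.431306) = 15.1534 km
P4: √((0.1024·111.32)² + (0.0329·111.3)²) = √(129.941031 + 13.408560) = 11.9729 km
P5: √((0.0472·111.32)² + (-0.0336·111.3)²) = √(27.607711 + 13.985207) = 6.4493 km
P6: √((0.0075·111.32)² + (-0.0312·111.3)²) = √(0.697058 + 12.058673) = 3.5715 km
P7: √((0.0209·111.32)² + (0.0420·111.3)²) = √(5.413012 + 21.851885) = 5.2216 km
P8: √((-0.1175·111.32)² + (-0.1141·111.3)²) = √(171.089016 + 161.272982) = 18.2308 km
P9: √((-0.0990·111.32)² + (0.0332·111.3)²) = √(121.455388 + 13.654207) = 11.6237 km
P10: √((-0.0525·111.32)² + (0.0183·111.3)²) = √(34.155842 + 4.148514) = 6.1891 km
P11: √((0.1070·111.32)² + (-0.0656·111.3)²) = √(141.877638 + 53.308690) = 13.9709 km
P12: √((0.0923·111.32)² + (-0.0212·111.3)²) = √(105.572255 + 5.567523) = 10.5423 km
P13: √((0.0039·111.32)² + (-0.1264·111.3)²) = √(0.188484 + 197.917628) = 14.0750 km
Threshold 4.4 km: P6 (3.5715 km) is within range.

P6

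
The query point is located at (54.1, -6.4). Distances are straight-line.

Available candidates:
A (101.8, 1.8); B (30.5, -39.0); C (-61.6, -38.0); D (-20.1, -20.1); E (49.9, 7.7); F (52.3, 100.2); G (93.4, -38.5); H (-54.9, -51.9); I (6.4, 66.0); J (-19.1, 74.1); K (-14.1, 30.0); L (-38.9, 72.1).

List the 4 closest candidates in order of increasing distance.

E, B, A, G

Distances from (54.1, -6.4):
A: 48.4
B: 40.2
C: 119.9
D: 75.5
E: 14.7
F: 106.6
G: 50.7
H: 118.1
I: 86.7
J: 108.8
K: 77.3
L: 121.7
Sorted: E (14.7) < B (40.2) < A (48.4) < G (50.7) < D (75.5) < K (77.3) < …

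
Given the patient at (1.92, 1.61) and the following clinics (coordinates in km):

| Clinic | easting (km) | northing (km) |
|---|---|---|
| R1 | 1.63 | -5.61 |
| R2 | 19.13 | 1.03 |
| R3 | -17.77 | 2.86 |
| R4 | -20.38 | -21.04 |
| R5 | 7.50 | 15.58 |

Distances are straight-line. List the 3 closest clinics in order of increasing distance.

Distances from (1.92, 1.61):
R1: √((-0.29)² + (-7.22)²) = √(0.0841 + 52.1284) = 7.23 km
R2: √((17.21)² + (-0.58)²) = √(296.1841 + 0.3364) = 17.22 km
R3: √((-19.69)² + (1.25)²) = √(387.6961 + 1.5625) = 19.73 km
R4: √((-22.30)² + (-22.65)²) = √(497.2900 + 513.0225) = 31.79 km
R5: √((5.58)² + (13.97)²) = √(31.1364 + 195.1609) = 15.04 km
Sorted: R1 (7.23 km) < R5 (15.04 km) < R2 (17.22 km) < R3 (19.73 km) < R4 (31.79 km)

R1, R5, R2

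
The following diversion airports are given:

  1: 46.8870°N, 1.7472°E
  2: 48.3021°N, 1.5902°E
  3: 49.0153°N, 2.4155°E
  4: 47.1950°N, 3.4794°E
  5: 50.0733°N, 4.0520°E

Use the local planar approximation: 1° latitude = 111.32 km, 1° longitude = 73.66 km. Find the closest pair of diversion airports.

Pairwise distances:
2–3: 99.9947 km
1–4: 132.1202 km
1–2: 157.9529 km
3–5: 168.5299 km
2–4: 185.8864 km
3–4: 217.2617 km
1–3: 241.9824 km
2–5: 267.8784 km
4–5: 323.1765 km
1–5: 393.2349 km
Closest pair: 2–3 at 99.9947 km.

2 and 3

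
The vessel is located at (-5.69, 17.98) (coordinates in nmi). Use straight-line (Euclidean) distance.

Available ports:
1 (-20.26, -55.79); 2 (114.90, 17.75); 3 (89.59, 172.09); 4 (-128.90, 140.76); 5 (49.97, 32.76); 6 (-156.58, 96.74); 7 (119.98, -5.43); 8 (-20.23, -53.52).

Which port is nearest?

Distances from (-5.69, 17.98):
1: 75.20 nmi
2: 120.59 nmi
3: 181.19 nmi
4: 173.94 nmi
5: 57.59 nmi
6: 170.21 nmi
7: 127.83 nmi
8: 72.96 nmi
Minimum: 5 at 57.59 nmi.

5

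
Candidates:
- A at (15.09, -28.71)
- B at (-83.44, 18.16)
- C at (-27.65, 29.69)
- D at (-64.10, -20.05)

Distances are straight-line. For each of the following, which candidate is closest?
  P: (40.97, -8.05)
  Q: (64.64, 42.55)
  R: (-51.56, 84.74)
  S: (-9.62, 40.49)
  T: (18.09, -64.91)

P→A; Q→A; R→C; S→C; T→A

P at (40.97, -8.05):
  A: 33.12
  B: 127.14
  C: 78.31
  D: 105.75
  → nearest: A (33.12)
Q at (64.64, 42.55):
  A: 86.79
  B: 150.08
  C: 93.18
  D: 143.15
  → nearest: A (86.79)
R at (-51.56, 84.74):
  A: 131.58
  B: 73.82
  C: 60.02
  D: 105.54
  → nearest: C (60.02)
S at (-9.62, 40.49):
  A: 73.48
  B: 77.12
  C: 21.02
  D: 81.44
  → nearest: C (21.02)
T at (18.09, -64.91):
  A: 36.32
  B: 131.18
  C: 105.08
  D: 93.64
  → nearest: A (36.32)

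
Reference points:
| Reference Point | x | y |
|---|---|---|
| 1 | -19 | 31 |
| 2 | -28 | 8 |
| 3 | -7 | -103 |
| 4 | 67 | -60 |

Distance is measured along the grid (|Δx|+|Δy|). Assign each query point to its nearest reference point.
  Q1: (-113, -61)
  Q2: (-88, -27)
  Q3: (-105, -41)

Q1 at (-113, -61):
  1: |94| + |92| = 94 + 92 = 186
  2: |85| + |69| = 85 + 69 = 154
  3: |106| + |-42| = 106 + 42 = 148
  4: |180| + |1| = 180 + 1 = 181
  → nearest: 3 (148)
Q2 at (-88, -27):
  1: |69| + |58| = 69 + 58 = 127
  2: |60| + |35| = 60 + 35 = 95
  3: |81| + |-76| = 81 + 76 = 157
  4: |155| + |-33| = 155 + 33 = 188
  → nearest: 2 (95)
Q3 at (-105, -41):
  1: |86| + |72| = 86 + 72 = 158
  2: |77| + |49| = 77 + 49 = 126
  3: |98| + |-62| = 98 + 62 = 160
  4: |172| + |-19| = 172 + 19 = 191
  → nearest: 2 (126)

Q1→3; Q2→2; Q3→2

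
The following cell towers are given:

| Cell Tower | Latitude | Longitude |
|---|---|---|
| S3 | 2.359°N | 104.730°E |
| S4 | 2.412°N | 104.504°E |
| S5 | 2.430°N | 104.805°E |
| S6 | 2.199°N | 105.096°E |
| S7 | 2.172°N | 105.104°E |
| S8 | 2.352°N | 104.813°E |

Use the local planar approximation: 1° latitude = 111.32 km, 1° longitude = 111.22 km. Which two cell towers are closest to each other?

Pairwise distances:
S3–S4: 25.819 km
S3–S5: 11.491 km
S3–S6: 44.433 km
S3–S7: 46.514 km
S3–S8: 9.264 km
S4–S5: 33.537 km
S4–S6: 69.982 km
S4–S7: 71.881 km
S4–S8: 35.010 km
S5–S6: 41.337 km
S5–S7: 43.940 km
S5–S8: 8.728 km
S6–S7: 3.135 km
S6–S8: 35.788 km
S7–S8: 38.066 km
Closest pair: S6–S7 at 3.135 km.

S6 and S7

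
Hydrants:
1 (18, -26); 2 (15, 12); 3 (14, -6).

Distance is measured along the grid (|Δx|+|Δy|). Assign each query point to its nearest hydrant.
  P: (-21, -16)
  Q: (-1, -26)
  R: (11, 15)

P at (-21, -16):
  1: |39| + |-10| = 39 + 10 = 49
  2: |36| + |28| = 36 + 28 = 64
  3: |35| + |10| = 35 + 10 = 45
  → nearest: 3 (45)
Q at (-1, -26):
  1: |19| + |0| = 19 + 0 = 19
  2: |16| + |38| = 16 + 38 = 54
  3: |15| + |20| = 15 + 20 = 35
  → nearest: 1 (19)
R at (11, 15):
  1: |7| + |-41| = 7 + 41 = 48
  2: |4| + |-3| = 4 + 3 = 7
  3: |3| + |-21| = 3 + 21 = 24
  → nearest: 2 (7)

P→3; Q→1; R→2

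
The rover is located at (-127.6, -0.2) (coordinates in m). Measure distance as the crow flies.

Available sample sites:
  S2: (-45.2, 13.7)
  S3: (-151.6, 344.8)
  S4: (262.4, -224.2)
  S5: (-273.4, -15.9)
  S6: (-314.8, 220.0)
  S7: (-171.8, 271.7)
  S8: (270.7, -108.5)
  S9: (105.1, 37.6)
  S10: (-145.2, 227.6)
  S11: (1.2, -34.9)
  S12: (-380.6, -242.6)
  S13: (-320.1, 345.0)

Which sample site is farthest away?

S4

Distances from (-127.6, -0.2):
S2: 83.6 m
S3: 345.8 m
S4: 449.8 m
S5: 146.6 m
S6: 289.0 m
S7: 275.5 m
S8: 412.8 m
S9: 235.8 m
S10: 228.5 m
S11: 133.4 m
S12: 350.4 m
S13: 395.2 m
Maximum: S4 at 449.8 m.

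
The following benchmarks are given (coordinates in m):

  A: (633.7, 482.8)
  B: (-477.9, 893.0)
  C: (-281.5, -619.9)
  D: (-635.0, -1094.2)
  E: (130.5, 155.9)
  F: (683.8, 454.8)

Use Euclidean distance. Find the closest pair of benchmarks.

A and F

Pairwise distances:
A–F: √((50.1)² + (-28.0)²) = √(2510.010 + 784.000) = 57.4 m
C–D: √((-353.5)² + (-474.3)²) = √(124962.250 + 224960.490) = 591.5 m
A–E: √((-503.2)² + (-326.9)²) = √(253210.240 + 106863.610) = 600.1 m
E–F: √((553.3)² + (298.9)²) = √(306140.890 + 89341.210) = 628.9 m
C–E: √((412.0)² + (775.8)²) = √(169744.000 + 601865.640) = 878.4 m
B–E: √((608.4)² + (-737.1)²) = √(370150.560 + 543316.410) = 955.8 m
A–B: √((-1111.6)² + (410.2)²) = √(1235654.560 + 168264.040) = 1184.9 m
B–F: √((1161.7)² + (-438.2)²) = √(1349546.890 + 192019.240) = 1241.6 m
A–C: √((-915.2)² + (-1102.7)²) = √(837591.040 + 1215947.290) = 1433.0 m
C–F: √((965.3)² + (1074.7)²) = √(931804.090 + 1154980.090) = 1444.6 m
D–E: √((765.5)² + (1250.1)²) = √(585990.250 + 1562750.010) = 1465.9 m
B–C: √((196.4)² + (-1512.9)²) = √(38572.960 + 2288866.410) = 1525.6 m
B–D: √((-157.1)² + (-1987.2)²) = √(24680.410 + 3948963.840) = 1993.4 m
A–D: √((-1268.7)² + (-1577.0)²) = √(1609599.690 + 2486929.000) = 2024.0 m
D–F: √((1318.8)² + (1549.0)²) = √(1739233.440 + 2399401.000) = 2034.4 m
Closest pair: A–F at 57.4 m.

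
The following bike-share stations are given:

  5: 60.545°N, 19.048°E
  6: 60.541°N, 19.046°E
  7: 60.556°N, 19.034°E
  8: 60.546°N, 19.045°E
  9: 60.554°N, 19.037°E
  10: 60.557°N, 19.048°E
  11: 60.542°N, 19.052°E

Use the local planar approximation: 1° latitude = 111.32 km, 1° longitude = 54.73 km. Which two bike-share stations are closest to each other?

Pairwise distances:
5–6: √((-0.004·111.32)² + (-0.002·54.73)²) = √(0.19827 + 0.01198) = 0.459 km
5–7: √((0.011·111.32)² + (-0.014·54.73)²) = √(1.49945 + 0.58709) = 1.444 km
5–8: √((0.001·111.32)² + (-0.003·54.73)²) = √(0.01239 + 0.02696) = 0.198 km
5–9: √((0.009·111.32)² + (-0.011·54.73)²) = √(1.00376 + 0.36244) = 1.169 km
5–10: √((0.012·111.32)² + (0.000·54.73)²) = √(1.78447 + 0.00000) = 1.336 km
5–11: √((-0.003·111.32)² + (0.004·54.73)²) = √(0.11153 + 0.04793) = 0.399 km
6–7: √((0.015·111.32)² + (-0.012·54.73)²) = √(2.78823 + 0.43133) = 1.794 km
6–8: √((0.005·111.32)² + (-0.001·54.73)²) = √(0.30980 + 0.00300) = 0.559 km
6–9: √((0.013·111.32)² + (-0.009·54.73)²) = √(2.09427 + 0.24263) = 1.529 km
6–10: √((0.016·111.32)² + (0.002·54.73)²) = √(3.17239 + 0.01198) = 1.784 km
6–11: √((0.001·111.32)² + (0.006·54.73)²) = √(0.01239 + 0.10783) = 0.347 km
7–8: √((-0.010·111.32)² + (0.011·54.73)²) = √(1.23921 + 0.36244) = 1.266 km
7–9: √((-0.002·111.32)² + (0.003·54.73)²) = √(0.04957 + 0.02696) = 0.277 km
7–10: √((0.001·111.32)² + (0.014·54.73)²) = √(0.01239 + 0.58709) = 0.774 km
7–11: √((-0.014·111.32)² + (0.018·54.73)²) = √(2.42886 + 0.97050) = 1.844 km
8–9: √((0.008·111.32)² + (-0.008·54.73)²) = √(0.79310 + 0.19170) = 0.992 km
8–10: √((0.011·111.32)² + (0.003·54.73)²) = √(1.49945 + 0.02696) = 1.235 km
8–11: √((-0.004·111.32)² + (0.007·54.73)²) = √(0.19827 + 0.14677) = 0.587 km
9–10: √((0.003·111.32)² + (0.011·54.73)²) = √(0.11153 + 0.36244) = 0.688 km
9–11: √((-0.012·111.32)² + (0.015·54.73)²) = √(1.78447 + 0.67396) = 1.568 km
10–11: √((-0.015·111.32)² + (0.004·54.73)²) = √(2.78823 + 0.04793) = 1.684 km
Closest pair: 5–8 at 0.198 km.

5 and 8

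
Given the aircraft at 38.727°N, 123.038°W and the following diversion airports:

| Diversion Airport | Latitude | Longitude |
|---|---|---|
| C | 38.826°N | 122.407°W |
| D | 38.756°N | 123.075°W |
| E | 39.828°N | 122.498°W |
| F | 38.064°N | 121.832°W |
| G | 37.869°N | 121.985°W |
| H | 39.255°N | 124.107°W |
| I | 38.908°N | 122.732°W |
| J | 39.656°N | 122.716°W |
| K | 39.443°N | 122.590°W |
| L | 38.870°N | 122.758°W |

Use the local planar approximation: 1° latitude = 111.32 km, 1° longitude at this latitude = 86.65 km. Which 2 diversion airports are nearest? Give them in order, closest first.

Distances from 38.727°N, 123.038°W:
C: √((0.099·111.32)² + (0.631·86.65)²) = √(121.45539 + 2989.48138) = 55.776 km
D: √((0.029·111.32)² + (-0.037·86.65)²) = √(10.42179 + 10.27876) = 4.550 km
E: √((1.101·111.32)² + (0.540·86.65)²) = √(15021.76741 + 2189.39768) = 131.191 km
F: √((-0.663·111.32)² + (1.206·86.65)²) = √(5447.20164 + 10920.22910) = 127.935 km
G: √((-0.858·111.32)² + (1.053·86.65)²) = √(9122.64912 + 8325.18468) = 132.090 km
H: √((0.528·111.32)² + (-1.069·86.65)²) = √(3454.73103 + 8580.10385) = 109.703 km
I: √((0.181·111.32)² + (0.306·86.65)²) = √(405.97898 + 703.03992) = 33.302 km
J: √((0.929·111.32)² + (0.322·86.65)²) = √(10694.92697 + 778.48254) = 107.114 km
K: √((0.716·111.32)² + (0.448·86.65)²) = √(6352.90615 + 1506.93029) = 88.656 km
L: √((0.143·111.32)² + (0.280·86.65)²) = √(253.40692 + 588.64464) = 29.018 km
Sorted: D (4.550 km) < L (29.018 km) < I (33.302 km) < C (55.776 km) < …

D, L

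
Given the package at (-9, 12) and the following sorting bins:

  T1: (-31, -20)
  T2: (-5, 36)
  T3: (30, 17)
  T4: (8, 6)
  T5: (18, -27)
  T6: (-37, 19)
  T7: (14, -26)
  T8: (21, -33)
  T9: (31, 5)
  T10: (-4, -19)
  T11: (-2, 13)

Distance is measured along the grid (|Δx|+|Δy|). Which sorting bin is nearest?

Distances from (-9, 12):
T1: |-22| + |-32| = 22 + 32 = 54
T2: |4| + |24| = 4 + 24 = 28
T3: |39| + |5| = 39 + 5 = 44
T4: |17| + |-6| = 17 + 6 = 23
T5: |27| + |-39| = 27 + 39 = 66
T6: |-28| + |7| = 28 + 7 = 35
T7: |23| + |-38| = 23 + 38 = 61
T8: |30| + |-45| = 30 + 45 = 75
T9: |40| + |-7| = 40 + 7 = 47
T10: |5| + |-31| = 5 + 31 = 36
T11: |7| + |1| = 7 + 1 = 8
Minimum: T11 at 8.

T11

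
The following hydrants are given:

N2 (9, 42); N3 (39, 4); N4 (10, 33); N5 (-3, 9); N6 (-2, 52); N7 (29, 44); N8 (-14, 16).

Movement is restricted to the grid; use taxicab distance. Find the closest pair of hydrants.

Pairwise distances:
N2–N3: 68
N2–N4: 10
N2–N5: 45
N2–N6: 21
N2–N7: 22
N2–N8: 49
N3–N4: 58
N3–N5: 47
N3–N6: 89
N3–N7: 50
N3–N8: 65
N4–N5: 37
N4–N6: 31
N4–N7: 30
N4–N8: 41
N5–N6: 44
N5–N7: 67
N5–N8: 18
N6–N7: 39
N6–N8: 48
N7–N8: 71
Closest pair: N2–N4 at 10.

N2 and N4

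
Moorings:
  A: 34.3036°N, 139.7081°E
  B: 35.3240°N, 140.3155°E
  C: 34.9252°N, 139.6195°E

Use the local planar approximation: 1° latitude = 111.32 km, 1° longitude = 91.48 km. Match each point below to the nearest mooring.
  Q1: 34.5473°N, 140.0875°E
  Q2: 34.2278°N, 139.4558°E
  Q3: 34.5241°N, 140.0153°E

Q1→A; Q2→A; Q3→A

Q1 at 34.5473°N, 140.0875°E:
  A: 44.0520 km
  B: 88.9424 km
  C: 60.0219 km
  → nearest: A (44.0520 km)
Q2 at 34.2278°N, 139.4558°E:
  A: 24.5745 km
  B: 145.1763 km
  C: 79.0657 km
  → nearest: A (24.5745 km)
Q3 at 34.5241°N, 140.0153°E:
  A: 37.3131 km
  B: 93.1835 km
  C: 57.4862 km
  → nearest: A (37.3131 km)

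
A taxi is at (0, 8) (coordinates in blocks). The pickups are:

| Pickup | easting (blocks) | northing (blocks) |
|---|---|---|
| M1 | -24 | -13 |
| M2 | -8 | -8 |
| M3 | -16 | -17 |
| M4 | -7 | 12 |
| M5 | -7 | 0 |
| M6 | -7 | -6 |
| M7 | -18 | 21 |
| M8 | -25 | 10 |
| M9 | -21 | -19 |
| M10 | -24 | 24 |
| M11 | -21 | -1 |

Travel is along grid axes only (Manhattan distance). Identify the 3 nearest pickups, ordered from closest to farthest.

Distances from (0, 8):
M1: 45 blocks
M2: 24 blocks
M3: 41 blocks
M4: 11 blocks
M5: 15 blocks
M6: 21 blocks
M7: 31 blocks
M8: 27 blocks
M9: 48 blocks
M10: 40 blocks
M11: 30 blocks
Sorted: M4 (11 blocks) < M5 (15 blocks) < M6 (21 blocks) < M2 (24 blocks) < M8 (27 blocks) < …

M4, M5, M6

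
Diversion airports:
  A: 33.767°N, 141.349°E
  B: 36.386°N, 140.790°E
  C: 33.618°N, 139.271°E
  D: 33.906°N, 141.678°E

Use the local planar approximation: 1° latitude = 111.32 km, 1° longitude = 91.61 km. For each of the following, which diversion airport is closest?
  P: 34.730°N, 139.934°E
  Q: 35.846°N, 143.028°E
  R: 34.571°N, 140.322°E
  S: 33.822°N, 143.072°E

P→C; Q→B; R→A; S→D

P at 34.730°N, 139.934°E:
  A: 168.213 km
  B: 200.332 km
  C: 137.886 km
  D: 184.227 km
  → nearest: C (137.886 km)
Q at 35.846°N, 143.028°E:
  A: 277.885 km
  B: 213.654 km
  C: 424.233 km
  D: 248.866 km
  → nearest: B (213.654 km)
R at 34.571°N, 140.322°E:
  A: 129.854 km
  B: 206.545 km
  C: 143.265 km
  D: 144.608 km
  → nearest: A (129.854 km)
S at 33.822°N, 143.072°E:
  A: 157.963 km
  B: 353.795 km
  C: 348.949 km
  D: 128.046 km
  → nearest: D (128.046 km)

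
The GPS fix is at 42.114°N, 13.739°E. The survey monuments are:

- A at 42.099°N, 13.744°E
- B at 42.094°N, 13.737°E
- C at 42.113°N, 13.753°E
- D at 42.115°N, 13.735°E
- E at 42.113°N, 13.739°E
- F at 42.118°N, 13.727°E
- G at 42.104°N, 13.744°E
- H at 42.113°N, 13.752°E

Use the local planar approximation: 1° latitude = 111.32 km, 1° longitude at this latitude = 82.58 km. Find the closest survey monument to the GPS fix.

E

Distances from 42.114°N, 13.739°E:
A: 1.720 km
B: 2.233 km
C: 1.161 km
D: 0.349 km
E: 0.111 km
F: 1.086 km
G: 1.187 km
H: 1.079 km
Minimum: E at 0.111 km.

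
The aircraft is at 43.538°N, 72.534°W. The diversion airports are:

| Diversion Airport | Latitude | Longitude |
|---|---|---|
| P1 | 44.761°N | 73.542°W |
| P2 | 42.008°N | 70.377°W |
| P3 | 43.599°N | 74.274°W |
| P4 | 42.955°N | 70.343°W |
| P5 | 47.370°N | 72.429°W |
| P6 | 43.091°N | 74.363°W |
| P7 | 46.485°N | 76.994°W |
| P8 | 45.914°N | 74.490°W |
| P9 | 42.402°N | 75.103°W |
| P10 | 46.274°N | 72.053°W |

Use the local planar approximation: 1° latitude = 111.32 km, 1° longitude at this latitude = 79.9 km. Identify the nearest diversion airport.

P3

Distances from 43.538°N, 72.534°W:
P1: 158.183 km
P2: 242.304 km
P3: 139.192 km
P4: 186.704 km
P5: 426.661 km
P6: 154.377 km
P7: 484.367 km
P8: 307.218 km
P9: 241.091 km
P10: 306.987 km
Minimum: P3 at 139.192 km.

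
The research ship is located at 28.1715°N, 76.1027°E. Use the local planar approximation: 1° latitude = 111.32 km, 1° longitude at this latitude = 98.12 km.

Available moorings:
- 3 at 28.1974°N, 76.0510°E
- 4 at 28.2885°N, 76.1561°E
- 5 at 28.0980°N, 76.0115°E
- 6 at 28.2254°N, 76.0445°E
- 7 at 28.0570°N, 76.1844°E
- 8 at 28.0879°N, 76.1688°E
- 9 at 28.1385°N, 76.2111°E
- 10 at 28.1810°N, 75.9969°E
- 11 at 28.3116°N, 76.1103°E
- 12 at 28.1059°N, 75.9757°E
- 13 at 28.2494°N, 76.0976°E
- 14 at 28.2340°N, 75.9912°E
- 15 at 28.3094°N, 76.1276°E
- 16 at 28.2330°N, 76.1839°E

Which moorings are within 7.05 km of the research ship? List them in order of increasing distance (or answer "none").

Distances from 28.1715°N, 76.1027°E:
3: 5.8349 km
4: 14.0389 km
5: 12.1253 km
6: 8.2833 km
7: 15.0575 km
8: 11.3434 km
9: 11.2527 km
10: 10.4348 km
11: 15.6137 km
12: 14.4433 km
13: 8.6863 km
14: 12.9653 km
15: 15.5442 km
16: 10.5047 km
Threshold 7.05 km: 3 (5.8349 km) is within range.

3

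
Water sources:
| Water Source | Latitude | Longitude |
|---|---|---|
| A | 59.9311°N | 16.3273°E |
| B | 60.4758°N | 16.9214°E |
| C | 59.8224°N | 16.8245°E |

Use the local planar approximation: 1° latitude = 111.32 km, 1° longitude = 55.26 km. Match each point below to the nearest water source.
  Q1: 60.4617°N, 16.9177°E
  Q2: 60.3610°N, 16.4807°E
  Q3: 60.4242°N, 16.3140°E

Q1→B; Q2→B; Q3→B

Q1 at 60.4617°N, 16.9177°E:
  A: 67.4779 km
  B: 1.5829 km
  C: 71.3530 km
  → nearest: B (1.5829 km)
Q2 at 60.3610°N, 16.4807°E:
  A: 48.6014 km
  B: 27.5025 km
  C: 62.8950 km
  → nearest: B (27.5025 km)
Q3 at 60.4242°N, 16.3140°E:
  A: 54.8968 km
  B: 34.0529 km
  C: 72.6897 km
  → nearest: B (34.0529 km)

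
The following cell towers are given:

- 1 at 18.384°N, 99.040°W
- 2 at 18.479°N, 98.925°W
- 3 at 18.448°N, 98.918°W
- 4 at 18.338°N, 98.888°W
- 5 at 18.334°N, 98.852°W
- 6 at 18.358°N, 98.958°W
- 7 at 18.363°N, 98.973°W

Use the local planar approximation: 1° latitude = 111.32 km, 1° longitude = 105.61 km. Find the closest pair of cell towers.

Pairwise distances:
1–2: 16.104 km
1–3: 14.723 km
1–4: 16.850 km
1–5: 20.620 km
1–6: 9.131 km
1–7: 7.452 km
2–3: 3.529 km
2–4: 16.175 km
2–5: 17.888 km
2–6: 13.913 km
2–7: 13.873 km
3–4: 12.648 km
3–5: 14.479 km
3–6: 10.873 km
3–7: 11.103 km
4–5: 3.828 km
4–6: 7.721 km
4–7: 9.398 km
5–6: 11.509 km
5–7: 13.180 km
6–7: 1.679 km
Closest pair: 6–7 at 1.679 km.

6 and 7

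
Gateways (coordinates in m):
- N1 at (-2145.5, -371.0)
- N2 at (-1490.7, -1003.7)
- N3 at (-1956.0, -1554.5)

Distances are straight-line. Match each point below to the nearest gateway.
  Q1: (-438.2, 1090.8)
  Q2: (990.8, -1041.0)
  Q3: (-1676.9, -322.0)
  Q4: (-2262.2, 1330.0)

Q1 at (-438.2, 1090.8):
  N1: 2247.6 m
  N2: 2344.1 m
  N3: 3049.8 m
  → nearest: N1 (2247.6 m)
Q2 at (990.8, -1041.0):
  N1: 3207.1 m
  N2: 2481.8 m
  N3: 2991.2 m
  → nearest: N2 (2481.8 m)
Q3 at (-1676.9, -322.0):
  N1: 471.2 m
  N2: 706.7 m
  N3: 1263.7 m
  → nearest: N1 (471.2 m)
Q4 at (-2262.2, 1330.0):
  N1: 1705.0 m
  N2: 2457.9 m
  N3: 2900.7 m
  → nearest: N1 (1705.0 m)

Q1→N1; Q2→N2; Q3→N1; Q4→N1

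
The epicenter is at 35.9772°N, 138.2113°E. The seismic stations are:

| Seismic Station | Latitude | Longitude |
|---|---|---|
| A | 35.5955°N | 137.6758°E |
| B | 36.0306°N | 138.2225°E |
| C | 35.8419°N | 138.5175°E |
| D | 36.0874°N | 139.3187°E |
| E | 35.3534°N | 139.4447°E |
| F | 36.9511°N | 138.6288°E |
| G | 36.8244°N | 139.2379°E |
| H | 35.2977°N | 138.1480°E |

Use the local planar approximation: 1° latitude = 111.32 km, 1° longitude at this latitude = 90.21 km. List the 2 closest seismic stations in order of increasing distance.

Distances from 35.9772°N, 138.2113°E:
A: 64.3357 km
B: 6.0297 km
C: 31.4618 km
D: 100.6490 km
E: 131.1564 km
F: 114.7702 km
G: 132.1778 km
H: 75.8572 km
Sorted: B (6.0297 km) < C (31.4618 km) < A (64.3357 km) < H (75.8572 km) < …

B, C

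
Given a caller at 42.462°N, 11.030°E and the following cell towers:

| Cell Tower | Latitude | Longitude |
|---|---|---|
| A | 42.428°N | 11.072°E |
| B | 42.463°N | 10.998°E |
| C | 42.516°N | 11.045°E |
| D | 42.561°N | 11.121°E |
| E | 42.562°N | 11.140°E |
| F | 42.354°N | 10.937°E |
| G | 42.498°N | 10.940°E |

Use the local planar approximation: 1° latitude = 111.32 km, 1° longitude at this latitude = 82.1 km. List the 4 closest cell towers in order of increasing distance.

Distances from 42.462°N, 11.030°E:
A: √((-0.034·111.32)² + (0.042·82.1)²) = √(14.32532 + 11.89008) = 5.120 km
B: √((0.001·111.32)² + (-0.032·82.1)²) = √(0.01239 + 6.90218) = 2.630 km
C: √((0.054·111.32)² + (0.015·82.1)²) = √(36.13549 + 1.51659) = 6.136 km
D: √((0.099·111.32)² + (0.091·82.1)²) = √(121.45539 + 55.81734) = 13.314 km
E: √((0.100·111.32)² + (0.110·82.1)²) = √(123.92142 + 81.55896) = 14.335 km
F: √((-0.108·111.32)² + (-0.093·82.1)²) = √(144.54195 + 58.29781) = 14.242 km
G: √((0.036·111.32)² + (-0.090·82.1)²) = √(16.06022 + 54.59732) = 8.406 km
Sorted: B (2.630 km) < A (5.120 km) < C (6.136 km) < G (8.406 km) < D (13.314 km) < F (14.242 km) < …

B, A, C, G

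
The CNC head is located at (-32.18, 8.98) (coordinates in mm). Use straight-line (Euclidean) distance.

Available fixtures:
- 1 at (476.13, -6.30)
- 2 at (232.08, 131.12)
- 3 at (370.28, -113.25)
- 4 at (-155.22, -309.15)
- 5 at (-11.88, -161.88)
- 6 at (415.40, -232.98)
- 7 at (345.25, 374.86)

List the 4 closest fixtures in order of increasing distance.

Distances from (-32.18, 8.98):
1: √((508.31)² + (-15.28)²) = √(258379.0561 + 233.4784) = 508.54 mm
2: √((264.26)² + (122.14)²) = √(69833.3476 + 14918.1796) = 291.12 mm
3: √((402.46)² + (-122.23)²) = √(161974.0516 + 14940.1729) = 420.61 mm
4: √((-123.04)² + (-318.13)²) = √(15138.8416 + 101206.6969) = 341.09 mm
5: √((20.30)² + (-170.86)²) = √(412.0900 + 29193.1396) = 172.06 mm
6: √((447.58)² + (-241.96)²) = √(200327.8564 + 58544.6416) = 508.80 mm
7: √((377.43)² + (365.88)²) = √(142453.4049 + 133868.1744) = 525.66 mm
Sorted: 5 (172.06 mm) < 2 (291.12 mm) < 4 (341.09 mm) < 3 (420.61 mm) < 1 (508.54 mm) < 6 (508.80 mm) < …

5, 2, 4, 3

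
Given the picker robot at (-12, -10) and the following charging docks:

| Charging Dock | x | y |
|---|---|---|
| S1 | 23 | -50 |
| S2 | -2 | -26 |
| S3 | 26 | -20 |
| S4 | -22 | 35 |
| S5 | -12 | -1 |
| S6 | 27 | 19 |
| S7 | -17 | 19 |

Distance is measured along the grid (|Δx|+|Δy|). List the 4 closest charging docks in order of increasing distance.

Distances from (-12, -10):
S1: |35| + |-40| = 35 + 40 = 75
S2: |10| + |-16| = 10 + 16 = 26
S3: |38| + |-10| = 38 + 10 = 48
S4: |-10| + |45| = 10 + 45 = 55
S5: |0| + |9| = 0 + 9 = 9
S6: |39| + |29| = 39 + 29 = 68
S7: |-5| + |29| = 5 + 29 = 34
Sorted: S5 (9) < S2 (26) < S7 (34) < S3 (48) < S4 (55) < S6 (68) < …

S5, S2, S7, S3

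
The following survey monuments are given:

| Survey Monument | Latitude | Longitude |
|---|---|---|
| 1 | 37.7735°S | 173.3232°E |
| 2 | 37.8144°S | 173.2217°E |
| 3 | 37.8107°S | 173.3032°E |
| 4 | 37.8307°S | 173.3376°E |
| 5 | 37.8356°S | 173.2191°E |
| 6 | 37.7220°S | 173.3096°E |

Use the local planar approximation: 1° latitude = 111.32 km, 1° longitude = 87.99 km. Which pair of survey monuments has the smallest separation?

2 and 5

Pairwise distances:
1–2: 10.0246 km
1–3: 4.4995 km
1–4: 6.4923 km
1–5: 11.4756 km
1–6: 5.8565 km
2–3: 7.1830 km
2–4: 10.3582 km
2–5: 2.3710 km
2–6: 12.8694 km
3–4: 3.7575 km
3–5: 7.9021 km
3–6: 9.8901 km
4–5: 10.4411 km
4–6: 12.3488 km
5–6: 14.9443 km
Closest pair: 2–5 at 2.3710 km.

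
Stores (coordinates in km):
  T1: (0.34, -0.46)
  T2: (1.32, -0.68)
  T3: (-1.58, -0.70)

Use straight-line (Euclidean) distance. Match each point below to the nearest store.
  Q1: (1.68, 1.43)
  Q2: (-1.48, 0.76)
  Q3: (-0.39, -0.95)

Q1→T2; Q2→T3; Q3→T1

Q1 at (1.68, 1.43):
  T1: √((-1.34)² + (-1.89)²) = √(1.7956 + 3.5721) = 2.32 km
  T2: √((-0.36)² + (-2.11)²) = √(0.1296 + 4.4521) = 2.14 km
  T3: √((-3.26)² + (-2.13)²) = √(10.6276 + 4.5369) = 3.89 km
  → nearest: T2 (2.14 km)
Q2 at (-1.48, 0.76):
  T1: √((1.82)² + (-1.22)²) = √(3.3124 + 1.4884) = 2.19 km
  T2: √((2.80)² + (-1.44)²) = √(7.8400 + 2.0736) = 3.15 km
  T3: √((-0.10)² + (-1.46)²) = √(0.0100 + 2.1316) = 1.46 km
  → nearest: T3 (1.46 km)
Q3 at (-0.39, -0.95):
  T1: √((0.73)² + (0.49)²) = √(0.5329 + 0.2401) = 0.88 km
  T2: √((1.71)² + (0.27)²) = √(2.9241 + 0.0729) = 1.73 km
  T3: √((-1.19)² + (0.25)²) = √(1.4161 + 0.0625) = 1.22 km
  → nearest: T1 (0.88 km)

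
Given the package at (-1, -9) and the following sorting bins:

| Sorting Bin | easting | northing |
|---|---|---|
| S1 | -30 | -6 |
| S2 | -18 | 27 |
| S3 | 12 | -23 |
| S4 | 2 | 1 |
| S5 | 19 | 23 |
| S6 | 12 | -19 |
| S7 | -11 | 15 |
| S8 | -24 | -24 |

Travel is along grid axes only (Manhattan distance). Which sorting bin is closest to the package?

S4

Distances from (-1, -9):
S1: 32
S2: 53
S3: 27
S4: 13
S5: 52
S6: 23
S7: 34
S8: 38
Minimum: S4 at 13.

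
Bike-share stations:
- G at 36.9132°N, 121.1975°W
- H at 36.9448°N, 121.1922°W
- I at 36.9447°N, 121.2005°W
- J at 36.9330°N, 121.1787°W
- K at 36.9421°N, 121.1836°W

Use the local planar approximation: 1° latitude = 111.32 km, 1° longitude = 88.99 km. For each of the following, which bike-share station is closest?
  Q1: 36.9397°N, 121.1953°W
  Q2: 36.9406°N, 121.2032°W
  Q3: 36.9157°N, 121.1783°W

Q1 at 36.9397°N, 121.1953°W:
  G: 2.9565 km
  H: 0.6312 km
  I: 0.7238 km
  J: 1.6548 km
  K: 1.0749 km
  → nearest: H (0.6312 km)
Q2 at 36.9406°N, 121.2032°W:
  G: 3.0921 km
  H: 1.0848 km
  I: 0.5158 km
  J: 2.3386 km
  K: 1.7522 km
  → nearest: I (0.5158 km)
Q3 at 36.9157°N, 121.1783°W:
  G: 1.7311 km
  H: 3.4675 km
  I: 3.7848 km
  J: 1.9262 km
  K: 2.9765 km
  → nearest: G (1.7311 km)

Q1→H; Q2→I; Q3→G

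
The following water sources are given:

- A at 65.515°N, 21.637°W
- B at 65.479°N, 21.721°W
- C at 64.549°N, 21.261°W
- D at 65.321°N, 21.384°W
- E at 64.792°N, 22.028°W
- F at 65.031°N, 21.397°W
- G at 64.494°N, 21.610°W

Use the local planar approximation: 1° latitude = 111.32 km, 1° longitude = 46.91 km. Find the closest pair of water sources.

Pairwise distances:
A–B: √((-0.036·111.32)² + (-0.084·46.91)²) = √(16.06022 + 15.52707) = 5.620 km
A–C: √((-0.966·111.32)² + (0.376·46.91)²) = √(11563.80203 + 311.10469) = 108.972 km
A–D: √((-0.194·111.32)² + (0.253·46.91)²) = √(466.39067 + 140.85488) = 24.642 km
A–E: √((-0.723·111.32)² + (-0.391·46.91)²) = √(6477.73220 + 336.42199) = 82.548 km
A–F: √((-0.484·111.32)² + (0.240·46.91)²) = √(2902.93371 + 126.75157) = 55.043 km
A–G: √((-1.021·111.32)² + (0.027·46.91)²) = √(12918.07732 + 1.60420) = 113.665 km
B–C: √((-0.930·111.32)² + (0.460·46.91)²) = √(10717.96396 + 465.63598) = 105.753 km
B–D: √((-0.158·111.32)² + (0.337·46.91)²) = √(309.35744 + 249.91405) = 23.649 km
B–E: √((-0.687·111.32)² + (-0.307·46.91)²) = √(5848.70706 + 207.39946) = 77.821 km
B–F: √((-0.448·111.32)² + (0.324·46.91)²) = √(2487.15255 + 231.00474) = 52.136 km
B–G: √((-0.985·111.32)² + (0.111·46.91)²) = √(12023.16636 + 27.11295) = 109.774 km
C–D: √((0.772·111.32)² + (-0.123·46.91)²) = √(7385.51860 + 33.29209) = 86.133 km
C–E: √((0.243·111.32)² + (-0.767·46.91)²) = √(731.74362 + 1294.55824) = 45.014 km
C–F: √((0.482·111.32)² + (-0.136·46.91)²) = √(2878.99209 + 40.70134) = 54.034 km
C–G: √((-0.055·111.32)² + (-0.349·46.91)²) = √(37.48623 + 268.02896) = 17.479 km
D–E: √((-0.529·111.32)² + (-0.644·46.91)²) = √(3467.82952 + 912.64652) = 66.185 km
D–F: √((-0.290·111.32)² + (-0.013·46.91)²) = √(1042.17918 + 0.37189) = 32.289 km
D–G: √((-0.827·111.32)² + (-0.226·46.91)²) = √(8475.34556 + 112.39519) = 92.670 km
E–F: √((0.239·111.32)² + (0.631·46.91)²) = √(707.85157 + 876.17243) = 39.800 km
E–G: √((-0.298·111.32)² + (0.418·46.91)²) = √(1100.47181 + 384.48857) = 38.535 km
F–G: √((-0.537·111.32)² + (-0.213·46.91)²) = √(3573.50971 + 99.83667) = 60.608 km
Closest pair: A–B at 5.620 km.

A and B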